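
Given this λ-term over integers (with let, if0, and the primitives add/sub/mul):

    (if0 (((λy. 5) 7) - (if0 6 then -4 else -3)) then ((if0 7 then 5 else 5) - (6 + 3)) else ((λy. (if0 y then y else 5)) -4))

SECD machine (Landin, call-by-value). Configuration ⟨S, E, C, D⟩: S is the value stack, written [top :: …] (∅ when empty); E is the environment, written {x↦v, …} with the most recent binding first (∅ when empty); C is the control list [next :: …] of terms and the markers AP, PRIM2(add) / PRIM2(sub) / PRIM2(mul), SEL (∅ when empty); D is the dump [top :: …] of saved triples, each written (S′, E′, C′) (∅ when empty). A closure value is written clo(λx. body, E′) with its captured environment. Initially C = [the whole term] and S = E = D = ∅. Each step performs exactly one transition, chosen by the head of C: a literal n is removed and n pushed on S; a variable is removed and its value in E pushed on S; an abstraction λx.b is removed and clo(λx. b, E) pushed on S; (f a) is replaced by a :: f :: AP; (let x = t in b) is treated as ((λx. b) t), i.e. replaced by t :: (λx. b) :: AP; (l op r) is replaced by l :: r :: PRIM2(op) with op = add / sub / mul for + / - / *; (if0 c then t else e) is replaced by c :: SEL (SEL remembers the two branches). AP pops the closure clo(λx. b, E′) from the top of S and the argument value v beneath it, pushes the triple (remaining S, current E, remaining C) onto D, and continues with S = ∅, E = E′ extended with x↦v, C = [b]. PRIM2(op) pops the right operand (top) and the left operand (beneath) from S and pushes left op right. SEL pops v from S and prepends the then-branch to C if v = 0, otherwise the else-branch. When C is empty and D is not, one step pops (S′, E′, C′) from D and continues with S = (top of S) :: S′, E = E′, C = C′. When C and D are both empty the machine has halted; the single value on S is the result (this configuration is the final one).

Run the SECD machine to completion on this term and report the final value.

Answer: 5

Derivation:
t=0: [S=∅ | E=∅ | C=[(if0 (((λy. 5) 7) - (if0 6 then -4 else -3)) then ((if0 7 then 5 else 5) - (6 + 3)) else ((λy. (if0 y then y else 5)) -4))] | D=∅]
t=1: [S=∅ | E=∅ | C=[(((λy. 5) 7) - (if0 6 then -4 else -3)) :: SEL] | D=∅]
t=2: [S=∅ | E=∅ | C=[((λy. 5) 7) :: (if0 6 then -4 else -3) :: PRIM2(sub) :: SEL] | D=∅]
t=3: [S=∅ | E=∅ | C=[7 :: (λy. 5) :: AP :: (if0 6 then -4 else -3) :: PRIM2(sub) :: SEL] | D=∅]
t=4: [S=[7] | E=∅ | C=[(λy. 5) :: AP :: (if0 6 then -4 else -3) :: PRIM2(sub) :: SEL] | D=∅]
t=5: [S=[clo(λy. 5, ∅) :: 7] | E=∅ | C=[AP :: (if0 6 then -4 else -3) :: PRIM2(sub) :: SEL] | D=∅]
t=6: [S=∅ | E={y↦7} | C=[5] | D=[(∅, ∅, [(if0 6 then -4 else -3) :: PRIM2(sub) :: SEL])]]
t=7: [S=[5] | E={y↦7} | C=∅ | D=[(∅, ∅, [(if0 6 then -4 else -3) :: PRIM2(sub) :: SEL])]]
t=8: [S=[5] | E=∅ | C=[(if0 6 then -4 else -3) :: PRIM2(sub) :: SEL] | D=∅]
t=9: [S=[5] | E=∅ | C=[6 :: SEL :: PRIM2(sub) :: SEL] | D=∅]
t=10: [S=[6 :: 5] | E=∅ | C=[SEL :: PRIM2(sub) :: SEL] | D=∅]
t=11: [S=[5] | E=∅ | C=[-3 :: PRIM2(sub) :: SEL] | D=∅]
t=12: [S=[-3 :: 5] | E=∅ | C=[PRIM2(sub) :: SEL] | D=∅]
t=13: [S=[8] | E=∅ | C=[SEL] | D=∅]
t=14: [S=∅ | E=∅ | C=[((λy. (if0 y then y else 5)) -4)] | D=∅]
t=15: [S=∅ | E=∅ | C=[-4 :: (λy. (if0 y then y else 5)) :: AP] | D=∅]
t=16: [S=[-4] | E=∅ | C=[(λy. (if0 y then y else 5)) :: AP] | D=∅]
t=17: [S=[clo(λy. (if0 y then y else 5), ∅) :: -4] | E=∅ | C=[AP] | D=∅]
t=18: [S=∅ | E={y↦-4} | C=[(if0 y then y else 5)] | D=[(∅, ∅, ∅)]]
t=19: [S=∅ | E={y↦-4} | C=[y :: SEL] | D=[(∅, ∅, ∅)]]
t=20: [S=[-4] | E={y↦-4} | C=[SEL] | D=[(∅, ∅, ∅)]]
t=21: [S=∅ | E={y↦-4} | C=[5] | D=[(∅, ∅, ∅)]]
t=22: [S=[5] | E={y↦-4} | C=∅ | D=[(∅, ∅, ∅)]]
t=23: [S=[5] | E=∅ | C=∅ | D=∅]
→ final value 5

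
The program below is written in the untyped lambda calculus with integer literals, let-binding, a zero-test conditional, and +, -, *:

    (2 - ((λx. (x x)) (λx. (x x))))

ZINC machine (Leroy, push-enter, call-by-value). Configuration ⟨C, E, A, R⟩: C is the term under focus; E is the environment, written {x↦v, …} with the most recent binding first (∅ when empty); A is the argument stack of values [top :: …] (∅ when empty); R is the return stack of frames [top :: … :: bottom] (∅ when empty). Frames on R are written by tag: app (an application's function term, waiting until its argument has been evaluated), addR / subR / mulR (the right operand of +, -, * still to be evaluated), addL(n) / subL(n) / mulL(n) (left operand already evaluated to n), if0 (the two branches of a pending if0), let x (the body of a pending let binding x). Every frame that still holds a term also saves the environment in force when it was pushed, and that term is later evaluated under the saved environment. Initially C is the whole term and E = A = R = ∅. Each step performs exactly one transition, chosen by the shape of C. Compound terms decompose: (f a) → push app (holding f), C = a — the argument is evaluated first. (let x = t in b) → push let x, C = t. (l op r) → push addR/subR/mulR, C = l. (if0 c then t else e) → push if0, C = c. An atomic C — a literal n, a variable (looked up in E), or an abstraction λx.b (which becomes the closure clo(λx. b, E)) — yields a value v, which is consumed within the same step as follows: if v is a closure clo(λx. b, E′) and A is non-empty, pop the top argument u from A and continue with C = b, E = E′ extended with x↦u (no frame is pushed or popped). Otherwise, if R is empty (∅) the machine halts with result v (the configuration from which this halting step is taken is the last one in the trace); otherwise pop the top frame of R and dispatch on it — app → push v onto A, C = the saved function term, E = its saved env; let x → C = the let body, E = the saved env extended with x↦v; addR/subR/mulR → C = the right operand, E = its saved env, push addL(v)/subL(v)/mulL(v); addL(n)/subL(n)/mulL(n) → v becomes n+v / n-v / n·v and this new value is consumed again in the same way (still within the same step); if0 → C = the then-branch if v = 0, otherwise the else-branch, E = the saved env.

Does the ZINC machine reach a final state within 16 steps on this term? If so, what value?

Answer: DIVERGES (no final state within 16 steps)

Execution trace:
step 0: ⟨C=(2 - ((λx. (x x)) (λx. (x x)))); E=∅; A=∅; R=∅⟩
step 1: ⟨C=2; E=∅; A=∅; R=[subR]⟩
step 2: ⟨C=((λx. (x x)) (λx. (x x))); E=∅; A=∅; R=[subL(2)]⟩
step 3: ⟨C=(λx. (x x)); E=∅; A=∅; R=[app :: subL(2)]⟩
step 4: ⟨C=(λx. (x x)); E=∅; A=[clo(λx. (x x), ∅)]; R=[subL(2)]⟩
step 5: ⟨C=(x x); E={x↦clo(λx. (x x), ∅)}; A=∅; R=[subL(2)]⟩
step 6: ⟨C=x; E={x↦clo(λx. (x x), ∅)}; A=∅; R=[app :: subL(2)]⟩
step 7: ⟨C=x; E={x↦clo(λx. (x x), ∅)}; A=[clo(λx. (x x), ∅)]; R=[subL(2)]⟩
… configuration repeats with period 3 (steps 5–7 recur indefinitely) …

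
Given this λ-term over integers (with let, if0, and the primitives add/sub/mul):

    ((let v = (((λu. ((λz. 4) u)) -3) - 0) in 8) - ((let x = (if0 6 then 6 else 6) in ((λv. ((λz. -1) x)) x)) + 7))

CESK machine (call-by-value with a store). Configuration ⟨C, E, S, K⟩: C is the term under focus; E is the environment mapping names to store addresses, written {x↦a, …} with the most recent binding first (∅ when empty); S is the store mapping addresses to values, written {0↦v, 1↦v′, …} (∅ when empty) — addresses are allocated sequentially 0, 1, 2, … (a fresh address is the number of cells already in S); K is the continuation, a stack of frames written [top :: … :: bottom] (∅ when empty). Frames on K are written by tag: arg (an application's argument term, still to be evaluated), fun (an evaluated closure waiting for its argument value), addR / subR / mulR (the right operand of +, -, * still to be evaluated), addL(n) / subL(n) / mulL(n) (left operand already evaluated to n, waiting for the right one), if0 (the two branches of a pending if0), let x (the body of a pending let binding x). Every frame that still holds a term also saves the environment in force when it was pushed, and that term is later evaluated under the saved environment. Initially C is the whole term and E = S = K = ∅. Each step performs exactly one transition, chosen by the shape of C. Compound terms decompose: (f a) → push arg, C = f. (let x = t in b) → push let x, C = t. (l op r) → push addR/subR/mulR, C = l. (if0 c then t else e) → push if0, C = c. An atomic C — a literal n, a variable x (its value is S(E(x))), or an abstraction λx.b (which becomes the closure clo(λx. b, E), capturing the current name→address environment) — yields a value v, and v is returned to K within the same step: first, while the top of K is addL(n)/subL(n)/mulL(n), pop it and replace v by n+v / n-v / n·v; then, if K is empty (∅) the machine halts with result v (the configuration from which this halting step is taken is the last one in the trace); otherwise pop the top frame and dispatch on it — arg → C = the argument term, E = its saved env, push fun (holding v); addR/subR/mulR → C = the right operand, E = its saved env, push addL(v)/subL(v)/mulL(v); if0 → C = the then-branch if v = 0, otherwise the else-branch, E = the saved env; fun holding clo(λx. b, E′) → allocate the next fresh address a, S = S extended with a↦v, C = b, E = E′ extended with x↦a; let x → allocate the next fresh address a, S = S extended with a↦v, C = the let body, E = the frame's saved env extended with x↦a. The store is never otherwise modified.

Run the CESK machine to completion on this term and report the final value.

step 0: ⟨C=((let v = (((λu. ((λz. 4) u)) -3) - 0) in 8) - ((let x = (if0 6 then 6 else 6) in ((λv. ((λz. -1) x)) x)) + 7)); E=∅; S=∅; K=∅⟩
step 1: ⟨C=(let v = (((λu. ((λz. 4) u)) -3) - 0) in 8); E=∅; S=∅; K=[subR]⟩
step 2: ⟨C=(((λu. ((λz. 4) u)) -3) - 0); E=∅; S=∅; K=[let v :: subR]⟩
step 3: ⟨C=((λu. ((λz. 4) u)) -3); E=∅; S=∅; K=[subR :: let v :: subR]⟩
step 4: ⟨C=(λu. ((λz. 4) u)); E=∅; S=∅; K=[arg :: subR :: let v :: subR]⟩
step 5: ⟨C=-3; E=∅; S=∅; K=[fun :: subR :: let v :: subR]⟩
step 6: ⟨C=((λz. 4) u); E={u↦0}; S={0↦-3}; K=[subR :: let v :: subR]⟩
step 7: ⟨C=(λz. 4); E={u↦0}; S={0↦-3}; K=[arg :: subR :: let v :: subR]⟩
step 8: ⟨C=u; E={u↦0}; S={0↦-3}; K=[fun :: subR :: let v :: subR]⟩
step 9: ⟨C=4; E={z↦1, u↦0}; S={0↦-3, 1↦-3}; K=[subR :: let v :: subR]⟩
step 10: ⟨C=0; E=∅; S={0↦-3, 1↦-3}; K=[subL(4) :: let v :: subR]⟩
step 11: ⟨C=8; E={v↦2}; S={0↦-3, 1↦-3, 2↦4}; K=[subR]⟩
step 12: ⟨C=((let x = (if0 6 then 6 else 6) in ((λv. ((λz. -1) x)) x)) + 7); E=∅; S={0↦-3, 1↦-3, 2↦4}; K=[subL(8)]⟩
step 13: ⟨C=(let x = (if0 6 then 6 else 6) in ((λv. ((λz. -1) x)) x)); E=∅; S={0↦-3, 1↦-3, 2↦4}; K=[addR :: subL(8)]⟩
step 14: ⟨C=(if0 6 then 6 else 6); E=∅; S={0↦-3, 1↦-3, 2↦4}; K=[let x :: addR :: subL(8)]⟩
step 15: ⟨C=6; E=∅; S={0↦-3, 1↦-3, 2↦4}; K=[if0 :: let x :: addR :: subL(8)]⟩
step 16: ⟨C=6; E=∅; S={0↦-3, 1↦-3, 2↦4}; K=[let x :: addR :: subL(8)]⟩
step 17: ⟨C=((λv. ((λz. -1) x)) x); E={x↦3}; S={0↦-3, 1↦-3, 2↦4, 3↦6}; K=[addR :: subL(8)]⟩
step 18: ⟨C=(λv. ((λz. -1) x)); E={x↦3}; S={0↦-3, 1↦-3, 2↦4, 3↦6}; K=[arg :: addR :: subL(8)]⟩
step 19: ⟨C=x; E={x↦3}; S={0↦-3, 1↦-3, 2↦4, 3↦6}; K=[fun :: addR :: subL(8)]⟩
step 20: ⟨C=((λz. -1) x); E={v↦4, x↦3}; S={0↦-3, 1↦-3, 2↦4, 3↦6, 4↦6}; K=[addR :: subL(8)]⟩
step 21: ⟨C=(λz. -1); E={v↦4, x↦3}; S={0↦-3, 1↦-3, 2↦4, 3↦6, 4↦6}; K=[arg :: addR :: subL(8)]⟩
step 22: ⟨C=x; E={v↦4, x↦3}; S={0↦-3, 1↦-3, 2↦4, 3↦6, 4↦6}; K=[fun :: addR :: subL(8)]⟩
step 23: ⟨C=-1; E={z↦5, v↦4, x↦3}; S={0↦-3, 1↦-3, 2↦4, 3↦6, 4↦6, 5↦6}; K=[addR :: subL(8)]⟩
step 24: ⟨C=7; E=∅; S={0↦-3, 1↦-3, 2↦4, 3↦6, 4↦6, 5↦6}; K=[addL(-1) :: subL(8)]⟩
→ final value 2

Answer: 2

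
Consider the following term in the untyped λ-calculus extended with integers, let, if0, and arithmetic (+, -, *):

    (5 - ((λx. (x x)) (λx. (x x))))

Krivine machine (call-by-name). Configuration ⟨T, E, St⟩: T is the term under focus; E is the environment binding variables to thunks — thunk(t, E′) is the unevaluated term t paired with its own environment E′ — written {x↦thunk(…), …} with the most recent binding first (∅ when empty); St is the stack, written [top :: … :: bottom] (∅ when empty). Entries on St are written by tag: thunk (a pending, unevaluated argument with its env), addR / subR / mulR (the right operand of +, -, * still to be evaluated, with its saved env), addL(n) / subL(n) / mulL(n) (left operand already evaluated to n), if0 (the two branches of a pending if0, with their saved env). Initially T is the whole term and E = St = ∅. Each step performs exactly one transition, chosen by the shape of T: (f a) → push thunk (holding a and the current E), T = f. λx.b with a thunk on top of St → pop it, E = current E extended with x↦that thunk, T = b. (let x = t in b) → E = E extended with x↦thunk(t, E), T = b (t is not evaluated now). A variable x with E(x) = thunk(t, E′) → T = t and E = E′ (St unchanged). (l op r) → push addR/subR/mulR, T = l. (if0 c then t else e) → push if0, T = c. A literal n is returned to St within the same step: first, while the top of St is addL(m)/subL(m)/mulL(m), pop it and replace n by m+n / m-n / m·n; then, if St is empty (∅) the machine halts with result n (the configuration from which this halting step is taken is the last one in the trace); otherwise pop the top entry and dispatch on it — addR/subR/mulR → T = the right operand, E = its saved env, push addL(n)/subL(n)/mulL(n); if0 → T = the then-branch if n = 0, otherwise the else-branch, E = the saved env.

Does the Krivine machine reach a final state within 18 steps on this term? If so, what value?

Answer: DIVERGES (no final state within 18 steps)

Derivation:
t=0: [T=(5 - ((λx. (x x)) (λx. (x x)))) | E=∅ | St=∅]
t=1: [T=5 | E=∅ | St=[subR]]
t=2: [T=((λx. (x x)) (λx. (x x))) | E=∅ | St=[subL(5)]]
t=3: [T=(λx. (x x)) | E=∅ | St=[thunk :: subL(5)]]
t=4: [T=(x x) | E={x↦thunk((λx. (x x)), ∅)} | St=[subL(5)]]
t=5: [T=x | E={x↦thunk((λx. (x x)), ∅)} | St=[thunk :: subL(5)]]
t=6: [T=(λx. (x x)) | E=∅ | St=[thunk :: subL(5)]]
t=7: [T=(x x) | E={x↦thunk(x, {x↦thunk((λx. (x x)), ∅)})} | St=[subL(5)]]
t=8: [T=x | E={x↦thunk(x, {x↦thunk((λx. (x x)), ∅)})} | St=[thunk :: subL(5)]]
t=9: [T=x | E={x↦thunk((λx. (x x)), ∅)} | St=[thunk :: subL(5)]]
t=10: [T=(λx. (x x)) | E=∅ | St=[thunk :: subL(5)]]
t=11: [T=(x x) | E={x↦thunk(x, {x↦thunk(x, {x↦thunk((λx. (x x)), ∅)})})} | St=[subL(5)]]
t=12: [T=x | E={x↦thunk(x, {x↦thunk(x, {x↦thunk((λx. (x x)), ∅)})})} | St=[thunk :: subL(5)]]
t=13: [T=x | E={x↦thunk(x, {x↦thunk((λx. (x x)), ∅)})} | St=[thunk :: subL(5)]]
t=14: [T=x | E={x↦thunk((λx. (x x)), ∅)} | St=[thunk :: subL(5)]]
t=15: [T=(λx. (x x)) | E=∅ | St=[thunk :: subL(5)]]
t=16: [T=(x x) | E={x↦thunk(x, {x↦thunk(x, {x↦thunk(x, {x↦thunk((λx. (x x)), ∅)})})})} | St=[subL(5)]]
t=17: [T=x | E={x↦thunk(x, {x↦thunk(x, {x↦thunk(x, {x↦thunk((λx. (x x)), ∅)})})})} | St=[thunk :: subL(5)]]
t=18: [T=x | E={x↦thunk(x, {x↦thunk(x, {x↦thunk((λx. (x x)), ∅)})})} | St=[thunk :: subL(5)]]
→ 18 transitions taken and the configuration is still not final: no result within 18 steps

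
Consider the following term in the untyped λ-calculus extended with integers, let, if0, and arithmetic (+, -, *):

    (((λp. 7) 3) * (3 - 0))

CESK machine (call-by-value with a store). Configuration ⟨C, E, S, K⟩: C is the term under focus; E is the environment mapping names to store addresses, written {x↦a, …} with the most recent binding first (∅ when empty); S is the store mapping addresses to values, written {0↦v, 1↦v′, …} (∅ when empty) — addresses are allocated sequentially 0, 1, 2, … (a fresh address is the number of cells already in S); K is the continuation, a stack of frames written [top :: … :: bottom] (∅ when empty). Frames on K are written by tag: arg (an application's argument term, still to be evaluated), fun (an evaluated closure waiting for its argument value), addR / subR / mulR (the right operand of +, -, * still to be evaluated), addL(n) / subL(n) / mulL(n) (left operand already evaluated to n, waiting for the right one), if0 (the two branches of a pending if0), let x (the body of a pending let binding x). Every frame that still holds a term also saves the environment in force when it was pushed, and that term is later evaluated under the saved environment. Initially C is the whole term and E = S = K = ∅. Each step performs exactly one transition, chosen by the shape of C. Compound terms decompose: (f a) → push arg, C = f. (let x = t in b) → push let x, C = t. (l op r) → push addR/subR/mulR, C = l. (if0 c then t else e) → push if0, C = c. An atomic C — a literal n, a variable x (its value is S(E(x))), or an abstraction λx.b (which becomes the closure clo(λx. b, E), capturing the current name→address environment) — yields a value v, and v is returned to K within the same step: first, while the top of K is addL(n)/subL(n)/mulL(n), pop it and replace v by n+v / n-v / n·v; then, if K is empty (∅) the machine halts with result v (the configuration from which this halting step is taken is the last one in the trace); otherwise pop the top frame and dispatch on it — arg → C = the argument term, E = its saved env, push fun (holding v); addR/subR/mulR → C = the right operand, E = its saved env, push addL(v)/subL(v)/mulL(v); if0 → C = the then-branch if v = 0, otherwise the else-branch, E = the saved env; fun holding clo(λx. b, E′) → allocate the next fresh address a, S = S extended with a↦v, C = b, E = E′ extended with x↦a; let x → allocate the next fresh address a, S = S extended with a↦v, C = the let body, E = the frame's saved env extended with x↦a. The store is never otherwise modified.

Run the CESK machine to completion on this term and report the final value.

[0] [C=(((λp. 7) 3) * (3 - 0)) | E=∅ | S=∅ | K=∅]
[1] [C=((λp. 7) 3) | E=∅ | S=∅ | K=[mulR]]
[2] [C=(λp. 7) | E=∅ | S=∅ | K=[arg :: mulR]]
[3] [C=3 | E=∅ | S=∅ | K=[fun :: mulR]]
[4] [C=7 | E={p↦0} | S={0↦3} | K=[mulR]]
[5] [C=(3 - 0) | E=∅ | S={0↦3} | K=[mulL(7)]]
[6] [C=3 | E=∅ | S={0↦3} | K=[subR :: mulL(7)]]
[7] [C=0 | E=∅ | S={0↦3} | K=[subL(3) :: mulL(7)]]
→ final value 21

Answer: 21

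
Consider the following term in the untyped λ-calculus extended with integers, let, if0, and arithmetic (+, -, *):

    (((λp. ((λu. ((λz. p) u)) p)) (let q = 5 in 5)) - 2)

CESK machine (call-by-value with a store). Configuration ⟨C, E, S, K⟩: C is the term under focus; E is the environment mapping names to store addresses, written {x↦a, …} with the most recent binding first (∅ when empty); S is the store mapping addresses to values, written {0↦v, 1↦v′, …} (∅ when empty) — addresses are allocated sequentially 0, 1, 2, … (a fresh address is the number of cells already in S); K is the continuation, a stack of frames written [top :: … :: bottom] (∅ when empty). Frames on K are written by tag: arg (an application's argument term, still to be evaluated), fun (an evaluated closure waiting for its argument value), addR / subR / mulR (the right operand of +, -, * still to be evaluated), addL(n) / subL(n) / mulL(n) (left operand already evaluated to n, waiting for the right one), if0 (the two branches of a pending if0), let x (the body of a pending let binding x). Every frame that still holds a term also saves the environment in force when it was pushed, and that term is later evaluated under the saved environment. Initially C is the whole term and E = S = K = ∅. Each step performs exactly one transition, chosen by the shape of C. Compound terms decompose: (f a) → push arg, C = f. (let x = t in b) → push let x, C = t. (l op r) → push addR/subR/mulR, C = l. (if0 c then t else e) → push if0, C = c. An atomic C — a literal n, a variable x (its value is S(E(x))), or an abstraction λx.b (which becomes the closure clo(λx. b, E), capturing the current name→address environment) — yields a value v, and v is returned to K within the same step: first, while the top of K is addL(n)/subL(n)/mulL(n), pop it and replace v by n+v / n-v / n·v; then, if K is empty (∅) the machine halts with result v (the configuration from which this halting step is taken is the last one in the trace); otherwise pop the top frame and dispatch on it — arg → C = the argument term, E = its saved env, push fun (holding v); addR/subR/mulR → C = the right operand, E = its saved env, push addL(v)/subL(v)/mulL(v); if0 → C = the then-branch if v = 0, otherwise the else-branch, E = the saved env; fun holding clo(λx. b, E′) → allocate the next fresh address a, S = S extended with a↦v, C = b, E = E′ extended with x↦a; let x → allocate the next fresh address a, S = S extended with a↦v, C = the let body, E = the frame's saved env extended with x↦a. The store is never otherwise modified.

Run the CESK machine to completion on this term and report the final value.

[0] ⟨C=(((λp. ((λu. ((λz. p) u)) p)) (let q = 5 in 5)) - 2); E=∅; S=∅; K=∅⟩
[1] ⟨C=((λp. ((λu. ((λz. p) u)) p)) (let q = 5 in 5)); E=∅; S=∅; K=[subR]⟩
[2] ⟨C=(λp. ((λu. ((λz. p) u)) p)); E=∅; S=∅; K=[arg :: subR]⟩
[3] ⟨C=(let q = 5 in 5); E=∅; S=∅; K=[fun :: subR]⟩
[4] ⟨C=5; E=∅; S=∅; K=[let q :: fun :: subR]⟩
[5] ⟨C=5; E={q↦0}; S={0↦5}; K=[fun :: subR]⟩
[6] ⟨C=((λu. ((λz. p) u)) p); E={p↦1}; S={0↦5, 1↦5}; K=[subR]⟩
[7] ⟨C=(λu. ((λz. p) u)); E={p↦1}; S={0↦5, 1↦5}; K=[arg :: subR]⟩
[8] ⟨C=p; E={p↦1}; S={0↦5, 1↦5}; K=[fun :: subR]⟩
[9] ⟨C=((λz. p) u); E={u↦2, p↦1}; S={0↦5, 1↦5, 2↦5}; K=[subR]⟩
[10] ⟨C=(λz. p); E={u↦2, p↦1}; S={0↦5, 1↦5, 2↦5}; K=[arg :: subR]⟩
[11] ⟨C=u; E={u↦2, p↦1}; S={0↦5, 1↦5, 2↦5}; K=[fun :: subR]⟩
[12] ⟨C=p; E={z↦3, u↦2, p↦1}; S={0↦5, 1↦5, 2↦5, 3↦5}; K=[subR]⟩
[13] ⟨C=2; E=∅; S={0↦5, 1↦5, 2↦5, 3↦5}; K=[subL(5)]⟩
→ final value 3

Answer: 3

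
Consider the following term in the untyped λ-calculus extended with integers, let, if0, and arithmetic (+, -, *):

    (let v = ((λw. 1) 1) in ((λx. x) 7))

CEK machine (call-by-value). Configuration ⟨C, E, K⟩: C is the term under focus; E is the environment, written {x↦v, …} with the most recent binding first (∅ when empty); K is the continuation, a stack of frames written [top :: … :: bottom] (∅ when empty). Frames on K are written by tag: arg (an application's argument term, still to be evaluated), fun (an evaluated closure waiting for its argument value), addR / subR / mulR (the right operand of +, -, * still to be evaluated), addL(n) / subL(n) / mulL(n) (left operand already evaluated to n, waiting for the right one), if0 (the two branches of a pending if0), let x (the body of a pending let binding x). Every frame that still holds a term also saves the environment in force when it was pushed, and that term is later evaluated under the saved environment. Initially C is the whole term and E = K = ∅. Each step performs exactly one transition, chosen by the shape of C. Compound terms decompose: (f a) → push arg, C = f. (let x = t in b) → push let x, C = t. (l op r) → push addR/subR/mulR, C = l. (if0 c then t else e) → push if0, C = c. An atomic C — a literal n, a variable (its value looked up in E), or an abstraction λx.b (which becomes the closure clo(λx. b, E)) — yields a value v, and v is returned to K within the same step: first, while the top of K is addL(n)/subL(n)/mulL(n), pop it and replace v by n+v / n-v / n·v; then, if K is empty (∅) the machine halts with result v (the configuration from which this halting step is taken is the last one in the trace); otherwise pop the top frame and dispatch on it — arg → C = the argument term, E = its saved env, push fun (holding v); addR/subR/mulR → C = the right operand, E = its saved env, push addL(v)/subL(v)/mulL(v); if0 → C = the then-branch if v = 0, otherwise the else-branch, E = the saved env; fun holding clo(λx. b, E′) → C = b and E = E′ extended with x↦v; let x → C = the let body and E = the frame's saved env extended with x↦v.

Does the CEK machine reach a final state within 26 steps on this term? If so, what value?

Answer: 7

Derivation:
step 0: <C=(let v = ((λw. 1) 1) in ((λx. x) 7)), E=∅, K=∅>
step 1: <C=((λw. 1) 1), E=∅, K=[let v]>
step 2: <C=(λw. 1), E=∅, K=[arg :: let v]>
step 3: <C=1, E=∅, K=[fun :: let v]>
step 4: <C=1, E={w↦1}, K=[let v]>
step 5: <C=((λx. x) 7), E={v↦1}, K=∅>
step 6: <C=(λx. x), E={v↦1}, K=[arg]>
step 7: <C=7, E={v↦1}, K=[fun]>
step 8: <C=x, E={x↦7, v↦1}, K=∅>
→ final value 7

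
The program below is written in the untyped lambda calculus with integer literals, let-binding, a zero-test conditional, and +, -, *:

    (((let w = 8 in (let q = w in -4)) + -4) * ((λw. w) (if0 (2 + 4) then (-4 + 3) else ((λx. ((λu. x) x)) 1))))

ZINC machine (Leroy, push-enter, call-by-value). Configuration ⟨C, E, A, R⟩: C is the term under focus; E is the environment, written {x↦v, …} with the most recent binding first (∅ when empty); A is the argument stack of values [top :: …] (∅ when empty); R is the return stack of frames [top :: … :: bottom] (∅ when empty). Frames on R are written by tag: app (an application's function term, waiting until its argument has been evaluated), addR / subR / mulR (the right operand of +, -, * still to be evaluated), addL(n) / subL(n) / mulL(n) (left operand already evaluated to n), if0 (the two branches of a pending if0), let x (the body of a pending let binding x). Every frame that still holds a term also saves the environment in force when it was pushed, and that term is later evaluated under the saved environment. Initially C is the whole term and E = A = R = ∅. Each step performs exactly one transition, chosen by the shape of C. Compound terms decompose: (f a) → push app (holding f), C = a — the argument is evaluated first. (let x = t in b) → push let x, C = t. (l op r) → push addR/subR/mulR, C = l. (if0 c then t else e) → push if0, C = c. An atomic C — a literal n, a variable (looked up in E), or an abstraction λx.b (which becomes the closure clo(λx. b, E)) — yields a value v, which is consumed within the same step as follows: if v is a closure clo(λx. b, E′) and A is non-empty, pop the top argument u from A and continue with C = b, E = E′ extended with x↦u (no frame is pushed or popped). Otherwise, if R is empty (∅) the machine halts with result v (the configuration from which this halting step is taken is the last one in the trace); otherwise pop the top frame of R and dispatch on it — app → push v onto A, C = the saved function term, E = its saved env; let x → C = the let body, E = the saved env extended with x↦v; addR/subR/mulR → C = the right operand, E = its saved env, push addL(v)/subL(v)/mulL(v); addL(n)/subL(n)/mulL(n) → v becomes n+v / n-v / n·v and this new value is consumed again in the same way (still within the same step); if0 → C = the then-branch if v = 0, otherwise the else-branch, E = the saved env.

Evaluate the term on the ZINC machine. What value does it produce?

Answer: -8

Machine steps:
t=0: ⟨C=(((let w = 8 in (let q = w in -4)) + -4) * ((λw. w) (if0 (2 + 4) then (-4 + 3) else ((λx. ((λu. x) x)) 1)))); E=∅; A=∅; R=∅⟩
t=1: ⟨C=((let w = 8 in (let q = w in -4)) + -4); E=∅; A=∅; R=[mulR]⟩
t=2: ⟨C=(let w = 8 in (let q = w in -4)); E=∅; A=∅; R=[addR :: mulR]⟩
t=3: ⟨C=8; E=∅; A=∅; R=[let w :: addR :: mulR]⟩
t=4: ⟨C=(let q = w in -4); E={w↦8}; A=∅; R=[addR :: mulR]⟩
t=5: ⟨C=w; E={w↦8}; A=∅; R=[let q :: addR :: mulR]⟩
t=6: ⟨C=-4; E={q↦8, w↦8}; A=∅; R=[addR :: mulR]⟩
t=7: ⟨C=-4; E=∅; A=∅; R=[addL(-4) :: mulR]⟩
t=8: ⟨C=((λw. w) (if0 (2 + 4) then (-4 + 3) else ((λx. ((λu. x) x)) 1))); E=∅; A=∅; R=[mulL(-8)]⟩
t=9: ⟨C=(if0 (2 + 4) then (-4 + 3) else ((λx. ((λu. x) x)) 1)); E=∅; A=∅; R=[app :: mulL(-8)]⟩
t=10: ⟨C=(2 + 4); E=∅; A=∅; R=[if0 :: app :: mulL(-8)]⟩
t=11: ⟨C=2; E=∅; A=∅; R=[addR :: if0 :: app :: mulL(-8)]⟩
t=12: ⟨C=4; E=∅; A=∅; R=[addL(2) :: if0 :: app :: mulL(-8)]⟩
t=13: ⟨C=((λx. ((λu. x) x)) 1); E=∅; A=∅; R=[app :: mulL(-8)]⟩
t=14: ⟨C=1; E=∅; A=∅; R=[app :: app :: mulL(-8)]⟩
t=15: ⟨C=(λx. ((λu. x) x)); E=∅; A=[1]; R=[app :: mulL(-8)]⟩
t=16: ⟨C=((λu. x) x); E={x↦1}; A=∅; R=[app :: mulL(-8)]⟩
t=17: ⟨C=x; E={x↦1}; A=∅; R=[app :: app :: mulL(-8)]⟩
t=18: ⟨C=(λu. x); E={x↦1}; A=[1]; R=[app :: mulL(-8)]⟩
t=19: ⟨C=x; E={u↦1, x↦1}; A=∅; R=[app :: mulL(-8)]⟩
t=20: ⟨C=(λw. w); E=∅; A=[1]; R=[mulL(-8)]⟩
t=21: ⟨C=w; E={w↦1}; A=∅; R=[mulL(-8)]⟩
→ final value -8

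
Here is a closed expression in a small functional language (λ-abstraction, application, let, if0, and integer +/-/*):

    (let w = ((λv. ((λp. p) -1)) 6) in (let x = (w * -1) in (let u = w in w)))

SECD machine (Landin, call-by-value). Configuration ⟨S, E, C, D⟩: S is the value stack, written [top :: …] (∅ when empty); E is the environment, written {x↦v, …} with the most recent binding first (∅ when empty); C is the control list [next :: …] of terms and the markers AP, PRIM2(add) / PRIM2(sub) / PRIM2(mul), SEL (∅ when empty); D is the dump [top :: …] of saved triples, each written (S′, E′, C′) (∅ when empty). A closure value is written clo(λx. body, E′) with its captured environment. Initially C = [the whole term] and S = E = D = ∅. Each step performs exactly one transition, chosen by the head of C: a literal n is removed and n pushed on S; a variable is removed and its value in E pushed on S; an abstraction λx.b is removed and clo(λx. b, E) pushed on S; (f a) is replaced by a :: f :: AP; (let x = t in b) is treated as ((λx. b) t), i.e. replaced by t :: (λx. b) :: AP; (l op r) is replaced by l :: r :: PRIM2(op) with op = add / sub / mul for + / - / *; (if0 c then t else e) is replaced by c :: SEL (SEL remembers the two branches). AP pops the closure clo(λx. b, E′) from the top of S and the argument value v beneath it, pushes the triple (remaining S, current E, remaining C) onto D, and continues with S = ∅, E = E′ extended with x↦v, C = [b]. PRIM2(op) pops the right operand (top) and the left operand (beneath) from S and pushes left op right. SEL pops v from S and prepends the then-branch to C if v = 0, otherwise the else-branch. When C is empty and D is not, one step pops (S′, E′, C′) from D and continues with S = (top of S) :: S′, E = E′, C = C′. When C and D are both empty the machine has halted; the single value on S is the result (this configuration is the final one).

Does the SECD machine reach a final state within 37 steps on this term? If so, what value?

step 0: <S=∅, E=∅, C=[(let w = ((λv. ((λp. p) -1)) 6) in (let x = (w * -1) in (let u = w in w)))], D=∅>
step 1: <S=∅, E=∅, C=[((λv. ((λp. p) -1)) 6) :: (λw. (let x = (w * -1) in (let u = w in w))) :: AP], D=∅>
step 2: <S=∅, E=∅, C=[6 :: (λv. ((λp. p) -1)) :: AP :: (λw. (let x = (w * -1) in (let u = w in w))) :: AP], D=∅>
step 3: <S=[6], E=∅, C=[(λv. ((λp. p) -1)) :: AP :: (λw. (let x = (w * -1) in (let u = w in w))) :: AP], D=∅>
step 4: <S=[clo(λv. ((λp. p) -1), ∅) :: 6], E=∅, C=[AP :: (λw. (let x = (w * -1) in (let u = w in w))) :: AP], D=∅>
step 5: <S=∅, E={v↦6}, C=[((λp. p) -1)], D=[(∅, ∅, [(λw. (let x = (w * -1) in (let u = w in w))) :: AP])]>
step 6: <S=∅, E={v↦6}, C=[-1 :: (λp. p) :: AP], D=[(∅, ∅, [(λw. (let x = (w * -1) in (let u = w in w))) :: AP])]>
step 7: <S=[-1], E={v↦6}, C=[(λp. p) :: AP], D=[(∅, ∅, [(λw. (let x = (w * -1) in (let u = w in w))) :: AP])]>
step 8: <S=[clo(λp. p, {v↦6}) :: -1], E={v↦6}, C=[AP], D=[(∅, ∅, [(λw. (let x = (w * -1) in (let u = w in w))) :: AP])]>
step 9: <S=∅, E={p↦-1, v↦6}, C=[p], D=[(∅, {v↦6}, ∅) :: (∅, ∅, [(λw. (let x = (w * -1) in (let u = w in w))) :: AP])]>
step 10: <S=[-1], E={p↦-1, v↦6}, C=∅, D=[(∅, {v↦6}, ∅) :: (∅, ∅, [(λw. (let x = (w * -1) in (let u = w in w))) :: AP])]>
step 11: <S=[-1], E={v↦6}, C=∅, D=[(∅, ∅, [(λw. (let x = (w * -1) in (let u = w in w))) :: AP])]>
step 12: <S=[-1], E=∅, C=[(λw. (let x = (w * -1) in (let u = w in w))) :: AP], D=∅>
step 13: <S=[clo(λw. (let x = (w * -1) in (let u = w in w)), ∅) :: -1], E=∅, C=[AP], D=∅>
step 14: <S=∅, E={w↦-1}, C=[(let x = (w * -1) in (let u = w in w))], D=[(∅, ∅, ∅)]>
step 15: <S=∅, E={w↦-1}, C=[(w * -1) :: (λx. (let u = w in w)) :: AP], D=[(∅, ∅, ∅)]>
step 16: <S=∅, E={w↦-1}, C=[w :: -1 :: PRIM2(mul) :: (λx. (let u = w in w)) :: AP], D=[(∅, ∅, ∅)]>
step 17: <S=[-1], E={w↦-1}, C=[-1 :: PRIM2(mul) :: (λx. (let u = w in w)) :: AP], D=[(∅, ∅, ∅)]>
step 18: <S=[-1 :: -1], E={w↦-1}, C=[PRIM2(mul) :: (λx. (let u = w in w)) :: AP], D=[(∅, ∅, ∅)]>
step 19: <S=[1], E={w↦-1}, C=[(λx. (let u = w in w)) :: AP], D=[(∅, ∅, ∅)]>
step 20: <S=[clo(λx. (let u = w in w), {w↦-1}) :: 1], E={w↦-1}, C=[AP], D=[(∅, ∅, ∅)]>
step 21: <S=∅, E={x↦1, w↦-1}, C=[(let u = w in w)], D=[(∅, {w↦-1}, ∅) :: (∅, ∅, ∅)]>
step 22: <S=∅, E={x↦1, w↦-1}, C=[w :: (λu. w) :: AP], D=[(∅, {w↦-1}, ∅) :: (∅, ∅, ∅)]>
step 23: <S=[-1], E={x↦1, w↦-1}, C=[(λu. w) :: AP], D=[(∅, {w↦-1}, ∅) :: (∅, ∅, ∅)]>
step 24: <S=[clo(λu. w, {x↦1, w↦-1}) :: -1], E={x↦1, w↦-1}, C=[AP], D=[(∅, {w↦-1}, ∅) :: (∅, ∅, ∅)]>
step 25: <S=∅, E={u↦-1, x↦1, w↦-1}, C=[w], D=[(∅, {x↦1, w↦-1}, ∅) :: (∅, {w↦-1}, ∅) :: (∅, ∅, ∅)]>
step 26: <S=[-1], E={u↦-1, x↦1, w↦-1}, C=∅, D=[(∅, {x↦1, w↦-1}, ∅) :: (∅, {w↦-1}, ∅) :: (∅, ∅, ∅)]>
step 27: <S=[-1], E={x↦1, w↦-1}, C=∅, D=[(∅, {w↦-1}, ∅) :: (∅, ∅, ∅)]>
step 28: <S=[-1], E={w↦-1}, C=∅, D=[(∅, ∅, ∅)]>
step 29: <S=[-1], E=∅, C=∅, D=∅>
→ final value -1

Answer: -1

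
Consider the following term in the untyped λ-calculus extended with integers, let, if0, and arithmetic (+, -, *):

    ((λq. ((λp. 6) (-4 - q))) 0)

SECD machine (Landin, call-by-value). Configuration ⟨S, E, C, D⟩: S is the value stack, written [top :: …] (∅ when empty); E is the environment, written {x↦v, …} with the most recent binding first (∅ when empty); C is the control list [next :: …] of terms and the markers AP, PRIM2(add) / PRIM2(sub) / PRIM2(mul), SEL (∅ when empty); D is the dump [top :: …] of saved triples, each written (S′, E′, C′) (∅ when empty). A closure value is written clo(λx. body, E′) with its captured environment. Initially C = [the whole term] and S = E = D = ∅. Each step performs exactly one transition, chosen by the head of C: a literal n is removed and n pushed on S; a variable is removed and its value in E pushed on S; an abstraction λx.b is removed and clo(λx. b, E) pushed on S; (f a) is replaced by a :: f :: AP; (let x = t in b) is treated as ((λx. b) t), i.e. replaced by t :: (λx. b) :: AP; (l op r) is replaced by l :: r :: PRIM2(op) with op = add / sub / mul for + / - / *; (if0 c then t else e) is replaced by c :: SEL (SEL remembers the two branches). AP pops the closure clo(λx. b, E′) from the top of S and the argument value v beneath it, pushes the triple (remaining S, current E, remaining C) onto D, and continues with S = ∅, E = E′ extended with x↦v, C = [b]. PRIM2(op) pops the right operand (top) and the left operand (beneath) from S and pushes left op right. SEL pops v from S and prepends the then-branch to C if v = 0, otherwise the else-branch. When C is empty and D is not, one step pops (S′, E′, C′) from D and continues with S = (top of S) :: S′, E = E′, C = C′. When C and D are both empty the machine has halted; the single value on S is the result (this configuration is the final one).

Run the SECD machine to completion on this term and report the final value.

[0] ⟨S=∅; E=∅; C=[((λq. ((λp. 6) (-4 - q))) 0)]; D=∅⟩
[1] ⟨S=∅; E=∅; C=[0 :: (λq. ((λp. 6) (-4 - q))) :: AP]; D=∅⟩
[2] ⟨S=[0]; E=∅; C=[(λq. ((λp. 6) (-4 - q))) :: AP]; D=∅⟩
[3] ⟨S=[clo(λq. ((λp. 6) (-4 - q)), ∅) :: 0]; E=∅; C=[AP]; D=∅⟩
[4] ⟨S=∅; E={q↦0}; C=[((λp. 6) (-4 - q))]; D=[(∅, ∅, ∅)]⟩
[5] ⟨S=∅; E={q↦0}; C=[(-4 - q) :: (λp. 6) :: AP]; D=[(∅, ∅, ∅)]⟩
[6] ⟨S=∅; E={q↦0}; C=[-4 :: q :: PRIM2(sub) :: (λp. 6) :: AP]; D=[(∅, ∅, ∅)]⟩
[7] ⟨S=[-4]; E={q↦0}; C=[q :: PRIM2(sub) :: (λp. 6) :: AP]; D=[(∅, ∅, ∅)]⟩
[8] ⟨S=[0 :: -4]; E={q↦0}; C=[PRIM2(sub) :: (λp. 6) :: AP]; D=[(∅, ∅, ∅)]⟩
[9] ⟨S=[-4]; E={q↦0}; C=[(λp. 6) :: AP]; D=[(∅, ∅, ∅)]⟩
[10] ⟨S=[clo(λp. 6, {q↦0}) :: -4]; E={q↦0}; C=[AP]; D=[(∅, ∅, ∅)]⟩
[11] ⟨S=∅; E={p↦-4, q↦0}; C=[6]; D=[(∅, {q↦0}, ∅) :: (∅, ∅, ∅)]⟩
[12] ⟨S=[6]; E={p↦-4, q↦0}; C=∅; D=[(∅, {q↦0}, ∅) :: (∅, ∅, ∅)]⟩
[13] ⟨S=[6]; E={q↦0}; C=∅; D=[(∅, ∅, ∅)]⟩
[14] ⟨S=[6]; E=∅; C=∅; D=∅⟩
→ final value 6

Answer: 6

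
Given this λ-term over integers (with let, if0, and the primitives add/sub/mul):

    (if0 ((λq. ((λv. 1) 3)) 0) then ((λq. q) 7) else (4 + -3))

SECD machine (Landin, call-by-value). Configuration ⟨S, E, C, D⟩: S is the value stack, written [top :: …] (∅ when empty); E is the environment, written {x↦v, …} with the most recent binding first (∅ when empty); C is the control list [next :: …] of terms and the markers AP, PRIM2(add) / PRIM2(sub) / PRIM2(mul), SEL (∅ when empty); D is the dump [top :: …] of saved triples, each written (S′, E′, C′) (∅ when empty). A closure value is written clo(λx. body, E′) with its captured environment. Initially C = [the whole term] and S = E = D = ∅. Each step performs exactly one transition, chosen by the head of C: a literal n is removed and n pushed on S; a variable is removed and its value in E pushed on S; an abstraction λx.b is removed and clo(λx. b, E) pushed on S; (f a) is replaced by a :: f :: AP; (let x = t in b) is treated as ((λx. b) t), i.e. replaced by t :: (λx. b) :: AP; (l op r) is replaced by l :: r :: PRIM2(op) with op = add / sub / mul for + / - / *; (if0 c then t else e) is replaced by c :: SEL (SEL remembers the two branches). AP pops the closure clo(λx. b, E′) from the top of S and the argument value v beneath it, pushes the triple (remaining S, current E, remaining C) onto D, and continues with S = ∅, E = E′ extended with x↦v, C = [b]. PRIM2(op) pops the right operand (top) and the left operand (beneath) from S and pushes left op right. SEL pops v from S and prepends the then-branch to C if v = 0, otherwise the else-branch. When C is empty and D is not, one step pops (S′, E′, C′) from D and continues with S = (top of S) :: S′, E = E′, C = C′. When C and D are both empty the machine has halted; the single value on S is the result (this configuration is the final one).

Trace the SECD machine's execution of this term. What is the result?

Answer: 1

Derivation:
[0] <S=∅, E=∅, C=[(if0 ((λq. ((λv. 1) 3)) 0) then ((λq. q) 7) else (4 + -3))], D=∅>
[1] <S=∅, E=∅, C=[((λq. ((λv. 1) 3)) 0) :: SEL], D=∅>
[2] <S=∅, E=∅, C=[0 :: (λq. ((λv. 1) 3)) :: AP :: SEL], D=∅>
[3] <S=[0], E=∅, C=[(λq. ((λv. 1) 3)) :: AP :: SEL], D=∅>
[4] <S=[clo(λq. ((λv. 1) 3), ∅) :: 0], E=∅, C=[AP :: SEL], D=∅>
[5] <S=∅, E={q↦0}, C=[((λv. 1) 3)], D=[(∅, ∅, [SEL])]>
[6] <S=∅, E={q↦0}, C=[3 :: (λv. 1) :: AP], D=[(∅, ∅, [SEL])]>
[7] <S=[3], E={q↦0}, C=[(λv. 1) :: AP], D=[(∅, ∅, [SEL])]>
[8] <S=[clo(λv. 1, {q↦0}) :: 3], E={q↦0}, C=[AP], D=[(∅, ∅, [SEL])]>
[9] <S=∅, E={v↦3, q↦0}, C=[1], D=[(∅, {q↦0}, ∅) :: (∅, ∅, [SEL])]>
[10] <S=[1], E={v↦3, q↦0}, C=∅, D=[(∅, {q↦0}, ∅) :: (∅, ∅, [SEL])]>
[11] <S=[1], E={q↦0}, C=∅, D=[(∅, ∅, [SEL])]>
[12] <S=[1], E=∅, C=[SEL], D=∅>
[13] <S=∅, E=∅, C=[(4 + -3)], D=∅>
[14] <S=∅, E=∅, C=[4 :: -3 :: PRIM2(add)], D=∅>
[15] <S=[4], E=∅, C=[-3 :: PRIM2(add)], D=∅>
[16] <S=[-3 :: 4], E=∅, C=[PRIM2(add)], D=∅>
[17] <S=[1], E=∅, C=∅, D=∅>
→ final value 1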